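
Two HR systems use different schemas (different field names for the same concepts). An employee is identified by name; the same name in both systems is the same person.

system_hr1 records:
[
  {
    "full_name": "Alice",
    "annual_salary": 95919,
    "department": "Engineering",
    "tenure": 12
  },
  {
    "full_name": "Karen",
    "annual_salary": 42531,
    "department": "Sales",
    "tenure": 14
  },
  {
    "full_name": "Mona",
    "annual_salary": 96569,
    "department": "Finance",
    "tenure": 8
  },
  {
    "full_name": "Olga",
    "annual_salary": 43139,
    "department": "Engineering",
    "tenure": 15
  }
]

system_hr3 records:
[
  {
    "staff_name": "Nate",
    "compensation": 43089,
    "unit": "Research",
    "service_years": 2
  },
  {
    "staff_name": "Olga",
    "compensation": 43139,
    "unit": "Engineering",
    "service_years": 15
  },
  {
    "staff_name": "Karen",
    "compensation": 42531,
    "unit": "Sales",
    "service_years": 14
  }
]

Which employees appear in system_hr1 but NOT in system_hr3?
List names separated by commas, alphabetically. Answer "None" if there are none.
Alice, Mona

Schema mapping: "full_name" (system_hr1) = "staff_name" (system_hr3) = employee name

Names in system_hr1: ['Alice', 'Karen', 'Mona', 'Olga']
Names in system_hr3: ['Karen', 'Nate', 'Olga']

In system_hr1 but not system_hr3: ['Alice', 'Mona']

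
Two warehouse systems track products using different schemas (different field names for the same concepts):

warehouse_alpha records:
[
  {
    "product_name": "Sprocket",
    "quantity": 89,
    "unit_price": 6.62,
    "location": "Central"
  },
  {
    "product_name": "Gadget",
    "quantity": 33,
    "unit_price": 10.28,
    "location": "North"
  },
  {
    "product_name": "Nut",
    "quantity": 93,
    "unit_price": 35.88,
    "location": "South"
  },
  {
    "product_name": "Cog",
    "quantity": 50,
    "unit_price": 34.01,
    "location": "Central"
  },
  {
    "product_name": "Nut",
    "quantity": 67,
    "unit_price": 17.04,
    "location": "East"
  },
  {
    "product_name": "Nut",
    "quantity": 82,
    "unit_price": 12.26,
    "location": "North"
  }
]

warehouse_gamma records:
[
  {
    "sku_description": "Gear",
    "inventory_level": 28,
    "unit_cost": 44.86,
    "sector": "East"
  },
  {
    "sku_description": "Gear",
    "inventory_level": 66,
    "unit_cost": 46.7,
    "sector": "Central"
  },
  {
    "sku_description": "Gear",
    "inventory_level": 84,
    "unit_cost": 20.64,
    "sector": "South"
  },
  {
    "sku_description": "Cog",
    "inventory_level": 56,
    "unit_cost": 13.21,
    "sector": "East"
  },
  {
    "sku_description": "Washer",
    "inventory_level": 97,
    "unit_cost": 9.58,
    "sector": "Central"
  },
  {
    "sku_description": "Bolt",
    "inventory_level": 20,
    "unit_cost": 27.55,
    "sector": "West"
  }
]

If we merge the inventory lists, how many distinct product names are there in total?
7

Schema mapping: "product_name" (warehouse_alpha) = "sku_description" (warehouse_gamma) = product name

Products in warehouse_alpha: ['Cog', 'Gadget', 'Nut', 'Sprocket']
Products in warehouse_gamma: ['Bolt', 'Cog', 'Gear', 'Washer']

Union (unique products): ['Bolt', 'Cog', 'Gadget', 'Gear', 'Nut', 'Sprocket', 'Washer']
Count: 7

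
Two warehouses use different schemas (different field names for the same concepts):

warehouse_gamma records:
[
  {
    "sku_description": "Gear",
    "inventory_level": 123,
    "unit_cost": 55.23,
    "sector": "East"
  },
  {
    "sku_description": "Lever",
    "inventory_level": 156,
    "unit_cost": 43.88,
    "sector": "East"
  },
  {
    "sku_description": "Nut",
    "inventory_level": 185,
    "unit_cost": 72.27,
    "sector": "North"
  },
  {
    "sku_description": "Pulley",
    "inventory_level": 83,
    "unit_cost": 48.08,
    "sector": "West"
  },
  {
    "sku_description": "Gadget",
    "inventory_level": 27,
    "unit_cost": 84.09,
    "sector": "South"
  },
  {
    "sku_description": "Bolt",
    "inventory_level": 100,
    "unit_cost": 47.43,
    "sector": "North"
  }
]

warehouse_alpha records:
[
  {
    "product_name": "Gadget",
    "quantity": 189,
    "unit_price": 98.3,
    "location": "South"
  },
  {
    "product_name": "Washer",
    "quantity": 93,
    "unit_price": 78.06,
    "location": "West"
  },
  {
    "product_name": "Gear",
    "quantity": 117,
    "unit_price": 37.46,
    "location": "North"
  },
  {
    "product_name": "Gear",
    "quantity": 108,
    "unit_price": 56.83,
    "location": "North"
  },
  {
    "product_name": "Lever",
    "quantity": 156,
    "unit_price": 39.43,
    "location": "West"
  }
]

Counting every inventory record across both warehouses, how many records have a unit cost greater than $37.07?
11

Schema mapping: "unit_cost" (warehouse_gamma) = "unit_price" (warehouse_alpha) = unit cost

Records > $37.07 in warehouse_gamma: 6
Records > $37.07 in warehouse_alpha: 5

Total count: 6 + 5 = 11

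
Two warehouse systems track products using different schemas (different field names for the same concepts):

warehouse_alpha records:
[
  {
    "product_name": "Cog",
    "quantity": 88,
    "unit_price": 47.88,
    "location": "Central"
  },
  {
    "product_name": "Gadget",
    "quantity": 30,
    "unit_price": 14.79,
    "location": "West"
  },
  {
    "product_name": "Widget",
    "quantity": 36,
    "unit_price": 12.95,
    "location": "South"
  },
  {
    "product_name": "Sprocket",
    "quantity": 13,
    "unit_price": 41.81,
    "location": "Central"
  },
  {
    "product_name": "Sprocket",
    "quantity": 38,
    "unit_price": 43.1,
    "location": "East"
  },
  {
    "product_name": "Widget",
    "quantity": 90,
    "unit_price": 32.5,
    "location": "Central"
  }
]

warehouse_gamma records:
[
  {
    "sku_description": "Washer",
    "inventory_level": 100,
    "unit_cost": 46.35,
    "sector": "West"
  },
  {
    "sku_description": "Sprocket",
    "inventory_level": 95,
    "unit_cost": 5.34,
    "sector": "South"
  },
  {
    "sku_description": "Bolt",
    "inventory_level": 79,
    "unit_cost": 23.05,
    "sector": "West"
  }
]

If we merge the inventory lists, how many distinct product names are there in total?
6

Schema mapping: "product_name" (warehouse_alpha) = "sku_description" (warehouse_gamma) = product name

Products in warehouse_alpha: ['Cog', 'Gadget', 'Sprocket', 'Widget']
Products in warehouse_gamma: ['Bolt', 'Sprocket', 'Washer']

Union (unique products): ['Bolt', 'Cog', 'Gadget', 'Sprocket', 'Washer', 'Widget']
Count: 6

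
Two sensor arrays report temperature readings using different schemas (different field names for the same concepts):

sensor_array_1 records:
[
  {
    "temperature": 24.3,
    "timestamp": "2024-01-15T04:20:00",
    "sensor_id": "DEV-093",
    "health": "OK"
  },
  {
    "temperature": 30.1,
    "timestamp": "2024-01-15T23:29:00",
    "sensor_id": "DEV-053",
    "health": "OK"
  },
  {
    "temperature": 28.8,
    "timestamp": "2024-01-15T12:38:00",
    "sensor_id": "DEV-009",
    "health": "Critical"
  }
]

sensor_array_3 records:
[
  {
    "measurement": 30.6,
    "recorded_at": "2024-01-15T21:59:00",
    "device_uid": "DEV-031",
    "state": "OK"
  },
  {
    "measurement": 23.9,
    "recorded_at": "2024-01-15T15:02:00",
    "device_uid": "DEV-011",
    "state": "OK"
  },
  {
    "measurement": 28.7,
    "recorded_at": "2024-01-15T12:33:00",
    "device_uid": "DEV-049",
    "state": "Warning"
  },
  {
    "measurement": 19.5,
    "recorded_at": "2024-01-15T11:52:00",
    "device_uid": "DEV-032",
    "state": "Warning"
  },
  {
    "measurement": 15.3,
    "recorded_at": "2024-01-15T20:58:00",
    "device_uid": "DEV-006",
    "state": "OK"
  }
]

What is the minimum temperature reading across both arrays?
15.3

Schema mapping: "temperature" (sensor_array_1) = "measurement" (sensor_array_3) = temperature reading

Minimum in sensor_array_1: 24.3
Minimum in sensor_array_3: 15.3

Overall minimum: min(24.3, 15.3) = 15.3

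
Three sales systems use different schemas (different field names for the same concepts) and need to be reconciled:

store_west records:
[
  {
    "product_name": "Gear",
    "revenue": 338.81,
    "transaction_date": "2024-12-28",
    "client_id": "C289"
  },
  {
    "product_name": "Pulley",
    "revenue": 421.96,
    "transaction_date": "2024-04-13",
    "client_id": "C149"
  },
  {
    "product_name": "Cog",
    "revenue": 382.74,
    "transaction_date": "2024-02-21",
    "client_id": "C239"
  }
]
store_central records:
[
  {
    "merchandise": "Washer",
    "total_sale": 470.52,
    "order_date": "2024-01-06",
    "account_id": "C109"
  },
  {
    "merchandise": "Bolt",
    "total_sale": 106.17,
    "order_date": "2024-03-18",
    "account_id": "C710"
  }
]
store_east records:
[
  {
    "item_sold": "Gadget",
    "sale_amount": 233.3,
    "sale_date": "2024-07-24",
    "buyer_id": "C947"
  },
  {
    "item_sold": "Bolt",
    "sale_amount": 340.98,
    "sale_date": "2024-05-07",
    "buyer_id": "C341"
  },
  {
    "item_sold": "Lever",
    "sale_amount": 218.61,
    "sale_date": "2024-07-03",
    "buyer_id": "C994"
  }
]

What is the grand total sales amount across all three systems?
2513.09

Schema reconciliation - all amount fields map to sale amount:

store_west (revenue): 1143.51
store_central (total_sale): 576.69
store_east (sale_amount): 792.89

Grand total: 2513.09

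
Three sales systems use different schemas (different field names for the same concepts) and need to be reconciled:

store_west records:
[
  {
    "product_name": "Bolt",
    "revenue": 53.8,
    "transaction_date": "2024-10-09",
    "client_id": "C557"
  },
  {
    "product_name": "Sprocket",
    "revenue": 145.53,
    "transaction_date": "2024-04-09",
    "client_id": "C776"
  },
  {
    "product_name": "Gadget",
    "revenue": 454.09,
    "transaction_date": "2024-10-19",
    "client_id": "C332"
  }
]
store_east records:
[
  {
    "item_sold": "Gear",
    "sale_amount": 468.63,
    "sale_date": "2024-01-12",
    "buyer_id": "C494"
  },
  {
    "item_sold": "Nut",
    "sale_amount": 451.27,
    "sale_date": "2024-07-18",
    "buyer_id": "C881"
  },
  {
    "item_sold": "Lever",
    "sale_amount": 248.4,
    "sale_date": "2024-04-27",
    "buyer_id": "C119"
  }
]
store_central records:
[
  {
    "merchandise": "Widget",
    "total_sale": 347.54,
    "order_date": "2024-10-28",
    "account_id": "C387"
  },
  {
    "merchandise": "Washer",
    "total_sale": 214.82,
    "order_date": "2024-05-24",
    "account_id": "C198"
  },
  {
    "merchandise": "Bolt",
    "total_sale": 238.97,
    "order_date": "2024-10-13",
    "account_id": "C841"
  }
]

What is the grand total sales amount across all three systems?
2623.05

Schema reconciliation - all amount fields map to sale amount:

store_west (revenue): 653.42
store_east (sale_amount): 1168.3
store_central (total_sale): 801.33

Grand total: 2623.05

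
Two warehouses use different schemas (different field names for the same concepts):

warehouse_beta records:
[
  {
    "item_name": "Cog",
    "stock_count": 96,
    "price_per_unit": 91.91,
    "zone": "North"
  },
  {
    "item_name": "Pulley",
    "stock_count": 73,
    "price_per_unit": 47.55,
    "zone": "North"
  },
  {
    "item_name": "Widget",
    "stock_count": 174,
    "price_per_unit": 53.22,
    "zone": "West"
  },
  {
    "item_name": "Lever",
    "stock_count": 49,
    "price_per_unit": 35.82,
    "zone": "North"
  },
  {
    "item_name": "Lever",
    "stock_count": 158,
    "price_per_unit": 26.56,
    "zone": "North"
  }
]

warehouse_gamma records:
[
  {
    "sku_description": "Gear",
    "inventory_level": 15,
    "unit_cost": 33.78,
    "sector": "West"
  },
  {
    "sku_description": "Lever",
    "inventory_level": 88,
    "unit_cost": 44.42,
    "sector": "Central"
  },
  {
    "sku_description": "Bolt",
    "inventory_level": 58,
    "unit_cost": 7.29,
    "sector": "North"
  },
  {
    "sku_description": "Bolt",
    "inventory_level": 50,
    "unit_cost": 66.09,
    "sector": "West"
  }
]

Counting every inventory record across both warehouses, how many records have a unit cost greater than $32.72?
7

Schema mapping: "price_per_unit" (warehouse_beta) = "unit_cost" (warehouse_gamma) = unit cost

Records > $32.72 in warehouse_beta: 4
Records > $32.72 in warehouse_gamma: 3

Total count: 4 + 3 = 7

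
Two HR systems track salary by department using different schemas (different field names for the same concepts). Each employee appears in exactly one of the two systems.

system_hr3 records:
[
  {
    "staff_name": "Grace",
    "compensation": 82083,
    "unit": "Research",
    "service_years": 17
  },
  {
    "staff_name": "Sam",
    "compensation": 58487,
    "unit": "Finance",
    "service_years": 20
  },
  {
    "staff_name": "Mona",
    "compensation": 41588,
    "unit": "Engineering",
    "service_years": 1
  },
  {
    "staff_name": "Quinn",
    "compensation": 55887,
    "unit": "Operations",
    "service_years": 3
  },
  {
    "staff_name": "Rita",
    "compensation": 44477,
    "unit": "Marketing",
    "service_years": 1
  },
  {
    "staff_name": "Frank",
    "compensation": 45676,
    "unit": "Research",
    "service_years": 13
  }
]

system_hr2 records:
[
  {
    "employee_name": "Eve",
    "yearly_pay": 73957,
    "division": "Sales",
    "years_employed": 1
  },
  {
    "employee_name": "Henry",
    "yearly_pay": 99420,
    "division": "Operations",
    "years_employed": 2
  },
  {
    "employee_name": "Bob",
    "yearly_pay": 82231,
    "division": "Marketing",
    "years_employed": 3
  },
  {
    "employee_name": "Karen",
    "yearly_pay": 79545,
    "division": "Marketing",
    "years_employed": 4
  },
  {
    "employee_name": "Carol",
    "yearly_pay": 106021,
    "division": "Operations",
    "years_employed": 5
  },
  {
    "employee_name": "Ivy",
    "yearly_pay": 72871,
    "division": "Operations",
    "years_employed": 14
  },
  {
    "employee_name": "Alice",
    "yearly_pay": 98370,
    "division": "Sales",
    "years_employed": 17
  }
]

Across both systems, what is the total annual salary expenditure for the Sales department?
172327

Schema mappings:
- "unit" (system_hr3) = "division" (system_hr2) = department
- "compensation" (system_hr3) = "yearly_pay" (system_hr2) = salary

Sales salaries from system_hr3: 0
Sales salaries from system_hr2: 172327

Total: 0 + 172327 = 172327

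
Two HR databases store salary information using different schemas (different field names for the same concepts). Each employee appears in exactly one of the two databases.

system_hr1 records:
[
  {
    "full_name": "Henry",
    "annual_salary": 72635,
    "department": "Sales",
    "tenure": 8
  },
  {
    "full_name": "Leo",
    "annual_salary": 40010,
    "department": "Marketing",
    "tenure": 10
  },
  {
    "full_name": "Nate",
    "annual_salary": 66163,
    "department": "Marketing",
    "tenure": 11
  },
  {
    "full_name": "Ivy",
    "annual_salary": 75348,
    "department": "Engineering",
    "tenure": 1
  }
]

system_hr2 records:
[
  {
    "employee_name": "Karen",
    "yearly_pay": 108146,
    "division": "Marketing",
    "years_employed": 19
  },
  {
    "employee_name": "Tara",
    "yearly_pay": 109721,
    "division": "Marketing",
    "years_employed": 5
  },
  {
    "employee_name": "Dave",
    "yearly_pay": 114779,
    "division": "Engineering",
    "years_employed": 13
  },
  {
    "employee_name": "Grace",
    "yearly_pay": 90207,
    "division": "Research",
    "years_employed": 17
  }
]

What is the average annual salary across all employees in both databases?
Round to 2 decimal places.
84626.13

Schema mapping: "annual_salary" (system_hr1) = "yearly_pay" (system_hr2) = annual salary

All salaries: [72635, 40010, 66163, 75348, 108146, 109721, 114779, 90207]
Sum: 677009
Count: 8
Average: 677009 / 8 = 84626.13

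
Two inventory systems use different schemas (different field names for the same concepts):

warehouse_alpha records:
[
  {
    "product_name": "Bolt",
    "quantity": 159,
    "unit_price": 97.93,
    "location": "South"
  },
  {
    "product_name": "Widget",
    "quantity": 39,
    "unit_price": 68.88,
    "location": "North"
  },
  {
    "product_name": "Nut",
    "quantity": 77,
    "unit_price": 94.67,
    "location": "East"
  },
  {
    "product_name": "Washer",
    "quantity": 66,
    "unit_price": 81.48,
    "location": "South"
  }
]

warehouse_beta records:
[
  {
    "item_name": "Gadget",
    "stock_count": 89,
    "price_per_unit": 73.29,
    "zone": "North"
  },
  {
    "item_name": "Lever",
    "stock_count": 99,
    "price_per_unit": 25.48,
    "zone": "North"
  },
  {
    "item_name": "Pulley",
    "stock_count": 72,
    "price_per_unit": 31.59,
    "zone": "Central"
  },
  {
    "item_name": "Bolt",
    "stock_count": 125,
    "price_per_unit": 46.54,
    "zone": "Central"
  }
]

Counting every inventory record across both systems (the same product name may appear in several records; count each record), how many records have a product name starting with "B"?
2

Schema mapping: "product_name" (warehouse_alpha) = "item_name" (warehouse_beta) = product name

Records with product name starting with "B" in warehouse_alpha: 1
Records with product name starting with "B" in warehouse_beta: 1

Total: 1 + 1 = 2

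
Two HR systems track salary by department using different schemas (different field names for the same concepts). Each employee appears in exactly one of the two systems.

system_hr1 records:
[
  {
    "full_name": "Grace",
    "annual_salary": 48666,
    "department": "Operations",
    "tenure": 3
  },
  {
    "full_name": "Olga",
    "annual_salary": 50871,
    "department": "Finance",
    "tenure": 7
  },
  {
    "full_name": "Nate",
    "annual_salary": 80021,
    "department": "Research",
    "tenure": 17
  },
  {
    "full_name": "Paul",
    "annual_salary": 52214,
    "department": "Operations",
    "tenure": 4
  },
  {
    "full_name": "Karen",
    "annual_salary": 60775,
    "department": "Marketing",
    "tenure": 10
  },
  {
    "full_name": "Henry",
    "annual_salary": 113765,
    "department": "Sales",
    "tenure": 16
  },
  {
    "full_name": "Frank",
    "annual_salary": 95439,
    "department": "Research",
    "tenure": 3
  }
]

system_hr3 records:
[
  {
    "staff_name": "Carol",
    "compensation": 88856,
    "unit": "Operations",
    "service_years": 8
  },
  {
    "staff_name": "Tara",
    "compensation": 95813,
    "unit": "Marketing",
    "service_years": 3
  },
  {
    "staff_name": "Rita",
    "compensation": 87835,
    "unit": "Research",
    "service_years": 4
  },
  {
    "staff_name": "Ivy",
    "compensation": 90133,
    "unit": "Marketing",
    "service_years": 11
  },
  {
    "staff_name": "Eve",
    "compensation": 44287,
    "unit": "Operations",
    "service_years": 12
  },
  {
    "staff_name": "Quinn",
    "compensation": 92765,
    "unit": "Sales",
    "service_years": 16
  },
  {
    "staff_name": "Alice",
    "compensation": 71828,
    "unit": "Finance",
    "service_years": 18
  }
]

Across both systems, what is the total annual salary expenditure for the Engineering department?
0

Schema mappings:
- "department" (system_hr1) = "unit" (system_hr3) = department
- "annual_salary" (system_hr1) = "compensation" (system_hr3) = salary

Engineering salaries from system_hr1: 0
Engineering salaries from system_hr3: 0

Total: 0 + 0 = 0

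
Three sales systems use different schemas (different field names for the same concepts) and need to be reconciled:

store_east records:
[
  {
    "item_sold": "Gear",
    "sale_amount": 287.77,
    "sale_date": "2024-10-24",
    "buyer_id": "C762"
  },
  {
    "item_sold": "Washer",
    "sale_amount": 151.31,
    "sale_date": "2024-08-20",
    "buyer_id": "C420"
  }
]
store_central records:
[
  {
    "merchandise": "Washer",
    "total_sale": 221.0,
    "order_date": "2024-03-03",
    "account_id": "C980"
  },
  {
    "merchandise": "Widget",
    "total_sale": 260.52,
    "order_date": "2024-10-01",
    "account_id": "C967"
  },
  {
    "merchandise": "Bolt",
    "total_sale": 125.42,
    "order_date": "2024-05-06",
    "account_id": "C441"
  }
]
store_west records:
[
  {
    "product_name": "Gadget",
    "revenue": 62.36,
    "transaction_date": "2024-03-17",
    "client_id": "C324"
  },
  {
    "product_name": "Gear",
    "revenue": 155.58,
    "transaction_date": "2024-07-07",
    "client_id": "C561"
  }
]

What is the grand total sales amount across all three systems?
1263.96

Schema reconciliation - all amount fields map to sale amount:

store_east (sale_amount): 439.08
store_central (total_sale): 606.94
store_west (revenue): 217.94

Grand total: 1263.96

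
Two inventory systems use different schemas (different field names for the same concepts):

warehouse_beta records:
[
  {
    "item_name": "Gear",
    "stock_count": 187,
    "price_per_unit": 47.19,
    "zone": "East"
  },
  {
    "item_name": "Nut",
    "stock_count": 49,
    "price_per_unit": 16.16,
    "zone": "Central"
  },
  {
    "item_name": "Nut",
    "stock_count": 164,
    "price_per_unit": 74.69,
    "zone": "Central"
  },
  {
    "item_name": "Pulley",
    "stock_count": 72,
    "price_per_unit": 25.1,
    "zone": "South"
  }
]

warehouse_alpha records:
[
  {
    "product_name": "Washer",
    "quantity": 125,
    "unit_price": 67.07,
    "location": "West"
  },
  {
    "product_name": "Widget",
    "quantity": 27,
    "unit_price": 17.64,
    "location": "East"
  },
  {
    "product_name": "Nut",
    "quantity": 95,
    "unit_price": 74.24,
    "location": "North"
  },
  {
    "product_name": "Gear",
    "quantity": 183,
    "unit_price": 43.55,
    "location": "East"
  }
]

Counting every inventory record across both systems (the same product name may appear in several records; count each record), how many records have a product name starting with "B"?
0

Schema mapping: "item_name" (warehouse_beta) = "product_name" (warehouse_alpha) = product name

Records with product name starting with "B" in warehouse_beta: 0
Records with product name starting with "B" in warehouse_alpha: 0

Total: 0 + 0 = 0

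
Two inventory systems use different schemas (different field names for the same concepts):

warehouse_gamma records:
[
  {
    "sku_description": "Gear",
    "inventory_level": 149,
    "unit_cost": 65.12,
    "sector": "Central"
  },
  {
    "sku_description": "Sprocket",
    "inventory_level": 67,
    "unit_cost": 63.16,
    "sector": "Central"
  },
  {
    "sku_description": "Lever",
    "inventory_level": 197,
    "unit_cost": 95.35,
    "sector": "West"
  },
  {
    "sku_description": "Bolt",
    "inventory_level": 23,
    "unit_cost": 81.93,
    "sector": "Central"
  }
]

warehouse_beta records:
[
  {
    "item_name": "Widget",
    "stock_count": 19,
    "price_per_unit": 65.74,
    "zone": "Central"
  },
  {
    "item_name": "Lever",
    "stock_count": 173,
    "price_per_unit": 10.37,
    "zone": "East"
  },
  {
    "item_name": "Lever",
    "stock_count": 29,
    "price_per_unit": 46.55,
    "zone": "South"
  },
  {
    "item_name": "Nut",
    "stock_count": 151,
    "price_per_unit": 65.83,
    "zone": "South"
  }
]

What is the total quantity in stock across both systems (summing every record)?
808

To reconcile these schemas, identify the field holding the quantity in stock in each system:
1. In warehouse_gamma it is "inventory_level"
2. In warehouse_beta it is "stock_count"

From warehouse_gamma: 149 + 67 + 197 + 23 = 436
From warehouse_beta: 19 + 173 + 29 + 151 = 372

Total: 436 + 372 = 808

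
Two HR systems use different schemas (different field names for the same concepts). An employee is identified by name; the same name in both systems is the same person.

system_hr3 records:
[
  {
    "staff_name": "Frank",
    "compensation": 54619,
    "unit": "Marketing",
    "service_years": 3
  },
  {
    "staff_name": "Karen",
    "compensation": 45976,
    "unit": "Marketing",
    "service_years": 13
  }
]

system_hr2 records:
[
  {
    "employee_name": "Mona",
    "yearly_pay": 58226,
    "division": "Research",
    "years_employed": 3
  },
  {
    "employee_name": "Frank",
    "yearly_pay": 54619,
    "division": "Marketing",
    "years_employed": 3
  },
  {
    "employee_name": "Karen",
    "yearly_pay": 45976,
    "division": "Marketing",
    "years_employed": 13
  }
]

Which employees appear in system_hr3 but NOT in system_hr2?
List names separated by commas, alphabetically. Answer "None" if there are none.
None

Schema mapping: "staff_name" (system_hr3) = "employee_name" (system_hr2) = employee name

Names in system_hr3: ['Frank', 'Karen']
Names in system_hr2: ['Frank', 'Karen', 'Mona']

In system_hr3 but not system_hr2: None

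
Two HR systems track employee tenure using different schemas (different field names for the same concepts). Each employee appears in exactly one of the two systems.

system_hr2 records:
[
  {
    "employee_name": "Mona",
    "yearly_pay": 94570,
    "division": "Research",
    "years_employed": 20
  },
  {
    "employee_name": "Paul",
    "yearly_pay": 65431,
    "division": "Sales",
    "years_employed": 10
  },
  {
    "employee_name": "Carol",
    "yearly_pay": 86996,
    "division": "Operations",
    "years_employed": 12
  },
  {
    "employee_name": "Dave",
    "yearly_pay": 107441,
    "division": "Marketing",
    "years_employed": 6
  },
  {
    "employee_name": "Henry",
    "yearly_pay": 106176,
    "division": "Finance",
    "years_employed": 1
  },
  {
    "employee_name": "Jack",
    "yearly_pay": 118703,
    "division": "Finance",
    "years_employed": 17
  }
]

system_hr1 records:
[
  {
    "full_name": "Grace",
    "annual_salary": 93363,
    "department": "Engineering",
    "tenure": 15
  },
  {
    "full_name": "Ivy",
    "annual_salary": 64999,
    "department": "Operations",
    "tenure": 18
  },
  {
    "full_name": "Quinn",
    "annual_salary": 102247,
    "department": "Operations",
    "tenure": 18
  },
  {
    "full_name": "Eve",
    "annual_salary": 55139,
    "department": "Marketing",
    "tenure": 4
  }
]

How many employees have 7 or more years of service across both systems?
7

Reconcile schemas: "years_employed" (system_hr2) = "tenure" (system_hr1) = years of service

From system_hr2: 4 employees with >= 7 years
From system_hr1: 3 employees with >= 7 years

Total: 4 + 3 = 7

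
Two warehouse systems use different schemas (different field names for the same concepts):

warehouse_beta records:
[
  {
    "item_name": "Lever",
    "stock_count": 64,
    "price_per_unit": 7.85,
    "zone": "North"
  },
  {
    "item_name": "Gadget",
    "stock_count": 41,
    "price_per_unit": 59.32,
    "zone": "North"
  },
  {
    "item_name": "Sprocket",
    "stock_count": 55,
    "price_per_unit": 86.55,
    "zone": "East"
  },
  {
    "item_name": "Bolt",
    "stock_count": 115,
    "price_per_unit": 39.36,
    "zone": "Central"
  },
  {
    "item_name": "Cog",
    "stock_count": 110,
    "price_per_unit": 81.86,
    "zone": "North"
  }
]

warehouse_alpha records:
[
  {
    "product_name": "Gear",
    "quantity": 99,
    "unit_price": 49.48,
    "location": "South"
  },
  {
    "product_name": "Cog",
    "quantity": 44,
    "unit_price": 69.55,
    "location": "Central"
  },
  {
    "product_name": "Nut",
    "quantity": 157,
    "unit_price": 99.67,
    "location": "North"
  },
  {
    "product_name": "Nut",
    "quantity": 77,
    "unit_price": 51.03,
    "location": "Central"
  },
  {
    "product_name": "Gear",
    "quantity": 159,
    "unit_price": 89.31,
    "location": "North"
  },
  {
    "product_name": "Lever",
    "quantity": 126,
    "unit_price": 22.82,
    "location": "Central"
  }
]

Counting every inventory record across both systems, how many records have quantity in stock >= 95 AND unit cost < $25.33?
1

Schema mappings:
- "stock_count" (warehouse_beta) = "quantity" (warehouse_alpha) = quantity
- "price_per_unit" (warehouse_beta) = "unit_price" (warehouse_alpha) = unit cost

Records meeting both conditions in warehouse_beta: 0
Records meeting both conditions in warehouse_alpha: 1

Total: 0 + 1 = 1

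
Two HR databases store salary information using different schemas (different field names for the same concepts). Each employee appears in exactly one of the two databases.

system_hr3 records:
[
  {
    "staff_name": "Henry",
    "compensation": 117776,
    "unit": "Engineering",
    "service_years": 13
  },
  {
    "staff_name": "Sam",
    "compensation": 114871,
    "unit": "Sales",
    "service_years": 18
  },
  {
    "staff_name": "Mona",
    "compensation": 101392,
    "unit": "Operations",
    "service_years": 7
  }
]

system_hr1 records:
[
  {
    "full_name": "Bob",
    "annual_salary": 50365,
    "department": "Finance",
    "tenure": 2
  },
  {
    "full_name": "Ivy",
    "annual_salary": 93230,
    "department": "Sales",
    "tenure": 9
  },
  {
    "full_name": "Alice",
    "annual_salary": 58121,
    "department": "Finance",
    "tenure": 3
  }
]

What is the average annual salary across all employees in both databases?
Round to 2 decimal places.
89292.50

Schema mapping: "compensation" (system_hr3) = "annual_salary" (system_hr1) = annual salary

All salaries: [117776, 114871, 101392, 50365, 93230, 58121]
Sum: 535755
Count: 6
Average: 535755 / 6 = 89292.50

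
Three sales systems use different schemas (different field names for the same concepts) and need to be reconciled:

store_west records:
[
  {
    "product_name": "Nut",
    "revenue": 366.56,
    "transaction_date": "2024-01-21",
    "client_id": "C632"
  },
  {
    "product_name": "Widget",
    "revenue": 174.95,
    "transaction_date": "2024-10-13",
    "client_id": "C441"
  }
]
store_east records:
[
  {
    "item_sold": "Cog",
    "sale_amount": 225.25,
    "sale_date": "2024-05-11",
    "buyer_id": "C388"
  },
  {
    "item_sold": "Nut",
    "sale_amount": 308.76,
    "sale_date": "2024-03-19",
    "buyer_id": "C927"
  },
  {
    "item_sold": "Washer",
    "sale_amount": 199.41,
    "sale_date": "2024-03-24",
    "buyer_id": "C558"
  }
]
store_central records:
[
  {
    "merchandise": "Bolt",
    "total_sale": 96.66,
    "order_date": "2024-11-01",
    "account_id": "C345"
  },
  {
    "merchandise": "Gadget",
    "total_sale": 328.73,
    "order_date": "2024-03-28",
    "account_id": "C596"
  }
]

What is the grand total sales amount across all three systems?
1700.32

Schema reconciliation - all amount fields map to sale amount:

store_west (revenue): 541.51
store_east (sale_amount): 733.42
store_central (total_sale): 425.39

Grand total: 1700.32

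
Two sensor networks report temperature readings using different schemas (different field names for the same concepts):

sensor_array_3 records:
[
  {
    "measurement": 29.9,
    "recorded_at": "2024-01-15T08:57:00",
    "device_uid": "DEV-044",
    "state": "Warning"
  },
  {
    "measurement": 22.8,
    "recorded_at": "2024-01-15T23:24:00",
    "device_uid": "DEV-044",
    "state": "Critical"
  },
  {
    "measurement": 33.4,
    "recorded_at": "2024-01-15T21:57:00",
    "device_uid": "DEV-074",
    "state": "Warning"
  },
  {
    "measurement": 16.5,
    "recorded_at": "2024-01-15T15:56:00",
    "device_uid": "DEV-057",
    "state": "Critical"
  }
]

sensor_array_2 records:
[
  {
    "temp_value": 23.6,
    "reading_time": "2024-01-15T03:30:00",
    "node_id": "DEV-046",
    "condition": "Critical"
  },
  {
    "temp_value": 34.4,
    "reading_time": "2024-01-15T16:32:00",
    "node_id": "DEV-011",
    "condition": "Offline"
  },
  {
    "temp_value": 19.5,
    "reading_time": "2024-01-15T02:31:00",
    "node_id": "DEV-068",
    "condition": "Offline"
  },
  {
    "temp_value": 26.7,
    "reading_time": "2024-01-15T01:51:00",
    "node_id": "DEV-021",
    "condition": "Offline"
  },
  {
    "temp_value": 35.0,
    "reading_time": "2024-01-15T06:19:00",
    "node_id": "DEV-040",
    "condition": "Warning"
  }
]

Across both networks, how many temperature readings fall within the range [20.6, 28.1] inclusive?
3

Schema mapping: "measurement" (sensor_array_3) = "temp_value" (sensor_array_2) = temperature

Readings in [20.6, 28.1] from sensor_array_3: 1
Readings in [20.6, 28.1] from sensor_array_2: 2

Total count: 1 + 2 = 3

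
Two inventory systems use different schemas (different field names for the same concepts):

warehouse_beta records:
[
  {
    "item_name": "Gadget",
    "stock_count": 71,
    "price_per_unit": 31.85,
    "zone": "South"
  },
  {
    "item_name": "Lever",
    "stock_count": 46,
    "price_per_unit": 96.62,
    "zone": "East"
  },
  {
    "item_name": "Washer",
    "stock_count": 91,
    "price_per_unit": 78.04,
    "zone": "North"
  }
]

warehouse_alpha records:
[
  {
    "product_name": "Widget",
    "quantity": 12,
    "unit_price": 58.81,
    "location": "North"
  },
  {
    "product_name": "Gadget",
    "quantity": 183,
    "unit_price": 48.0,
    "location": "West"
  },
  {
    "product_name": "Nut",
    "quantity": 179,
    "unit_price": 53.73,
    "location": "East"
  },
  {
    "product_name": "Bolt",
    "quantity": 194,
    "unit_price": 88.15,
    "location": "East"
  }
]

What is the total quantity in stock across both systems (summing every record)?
776

To reconcile these schemas, identify the field holding the quantity in stock in each system:
1. In warehouse_beta it is "stock_count"
2. In warehouse_alpha it is "quantity"

From warehouse_beta: 71 + 46 + 91 = 208
From warehouse_alpha: 12 + 183 + 179 + 194 = 568

Total: 208 + 568 = 776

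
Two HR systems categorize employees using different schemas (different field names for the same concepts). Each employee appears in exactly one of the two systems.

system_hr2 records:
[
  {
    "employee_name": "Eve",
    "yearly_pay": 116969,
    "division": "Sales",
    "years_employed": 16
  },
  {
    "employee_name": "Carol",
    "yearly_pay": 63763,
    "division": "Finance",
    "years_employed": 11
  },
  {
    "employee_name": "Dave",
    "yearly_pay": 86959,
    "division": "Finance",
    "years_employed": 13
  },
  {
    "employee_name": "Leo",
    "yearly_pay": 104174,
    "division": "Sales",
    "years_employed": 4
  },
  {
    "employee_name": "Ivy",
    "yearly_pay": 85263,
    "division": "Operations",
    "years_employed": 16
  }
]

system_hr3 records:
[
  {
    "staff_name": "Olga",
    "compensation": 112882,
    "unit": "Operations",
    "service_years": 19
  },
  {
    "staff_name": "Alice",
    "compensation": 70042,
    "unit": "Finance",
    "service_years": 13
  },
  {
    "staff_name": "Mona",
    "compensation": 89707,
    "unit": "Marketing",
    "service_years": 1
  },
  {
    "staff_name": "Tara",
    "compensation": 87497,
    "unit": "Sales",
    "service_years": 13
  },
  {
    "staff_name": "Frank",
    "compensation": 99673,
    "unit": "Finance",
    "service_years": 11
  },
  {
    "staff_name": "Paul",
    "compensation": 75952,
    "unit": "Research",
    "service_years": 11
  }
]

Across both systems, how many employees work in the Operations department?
2

Schema mapping: "division" (system_hr2) = "unit" (system_hr3) = department

Operations employees in system_hr2: 1
Operations employees in system_hr3: 1

Total in Operations: 1 + 1 = 2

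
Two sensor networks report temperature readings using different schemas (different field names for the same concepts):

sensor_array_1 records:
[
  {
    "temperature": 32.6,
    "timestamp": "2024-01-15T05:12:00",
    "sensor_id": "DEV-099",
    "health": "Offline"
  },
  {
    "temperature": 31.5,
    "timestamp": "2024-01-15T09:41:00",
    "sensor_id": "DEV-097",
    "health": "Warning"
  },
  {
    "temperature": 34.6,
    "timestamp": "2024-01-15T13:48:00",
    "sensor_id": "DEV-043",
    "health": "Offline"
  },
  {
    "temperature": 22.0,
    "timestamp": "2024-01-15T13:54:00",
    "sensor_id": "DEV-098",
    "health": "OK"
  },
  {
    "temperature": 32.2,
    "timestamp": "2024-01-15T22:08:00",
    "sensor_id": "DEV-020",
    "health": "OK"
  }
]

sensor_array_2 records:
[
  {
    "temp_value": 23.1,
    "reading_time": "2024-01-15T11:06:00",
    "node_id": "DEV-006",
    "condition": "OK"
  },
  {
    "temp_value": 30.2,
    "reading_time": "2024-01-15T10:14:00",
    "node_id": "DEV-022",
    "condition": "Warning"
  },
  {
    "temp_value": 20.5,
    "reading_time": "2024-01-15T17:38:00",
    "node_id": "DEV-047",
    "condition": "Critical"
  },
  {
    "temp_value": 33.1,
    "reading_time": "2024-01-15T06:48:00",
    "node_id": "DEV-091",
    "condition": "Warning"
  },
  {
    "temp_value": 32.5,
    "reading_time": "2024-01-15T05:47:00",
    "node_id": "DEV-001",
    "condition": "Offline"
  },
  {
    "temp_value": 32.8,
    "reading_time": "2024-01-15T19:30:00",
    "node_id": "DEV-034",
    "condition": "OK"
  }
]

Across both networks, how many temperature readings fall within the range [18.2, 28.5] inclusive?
3

Schema mapping: "temperature" (sensor_array_1) = "temp_value" (sensor_array_2) = temperature

Readings in [18.2, 28.5] from sensor_array_1: 1
Readings in [18.2, 28.5] from sensor_array_2: 2

Total count: 1 + 2 = 3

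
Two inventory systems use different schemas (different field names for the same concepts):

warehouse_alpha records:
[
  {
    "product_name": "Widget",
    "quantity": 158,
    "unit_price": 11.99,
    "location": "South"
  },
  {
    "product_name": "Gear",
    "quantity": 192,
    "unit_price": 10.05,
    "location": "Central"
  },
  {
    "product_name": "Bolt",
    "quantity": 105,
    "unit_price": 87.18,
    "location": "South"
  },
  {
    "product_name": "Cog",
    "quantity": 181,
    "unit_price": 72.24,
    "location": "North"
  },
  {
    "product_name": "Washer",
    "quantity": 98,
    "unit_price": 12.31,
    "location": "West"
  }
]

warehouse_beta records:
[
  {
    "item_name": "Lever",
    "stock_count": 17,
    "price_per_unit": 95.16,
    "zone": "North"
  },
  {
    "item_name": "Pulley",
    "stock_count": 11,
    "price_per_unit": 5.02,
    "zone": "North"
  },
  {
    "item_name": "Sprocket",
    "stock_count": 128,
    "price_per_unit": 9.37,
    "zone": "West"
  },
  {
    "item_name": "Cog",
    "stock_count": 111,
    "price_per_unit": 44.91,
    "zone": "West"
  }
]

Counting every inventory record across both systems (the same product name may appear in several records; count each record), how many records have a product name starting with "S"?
1

Schema mapping: "product_name" (warehouse_alpha) = "item_name" (warehouse_beta) = product name

Records with product name starting with "S" in warehouse_alpha: 0
Records with product name starting with "S" in warehouse_beta: 1

Total: 0 + 1 = 1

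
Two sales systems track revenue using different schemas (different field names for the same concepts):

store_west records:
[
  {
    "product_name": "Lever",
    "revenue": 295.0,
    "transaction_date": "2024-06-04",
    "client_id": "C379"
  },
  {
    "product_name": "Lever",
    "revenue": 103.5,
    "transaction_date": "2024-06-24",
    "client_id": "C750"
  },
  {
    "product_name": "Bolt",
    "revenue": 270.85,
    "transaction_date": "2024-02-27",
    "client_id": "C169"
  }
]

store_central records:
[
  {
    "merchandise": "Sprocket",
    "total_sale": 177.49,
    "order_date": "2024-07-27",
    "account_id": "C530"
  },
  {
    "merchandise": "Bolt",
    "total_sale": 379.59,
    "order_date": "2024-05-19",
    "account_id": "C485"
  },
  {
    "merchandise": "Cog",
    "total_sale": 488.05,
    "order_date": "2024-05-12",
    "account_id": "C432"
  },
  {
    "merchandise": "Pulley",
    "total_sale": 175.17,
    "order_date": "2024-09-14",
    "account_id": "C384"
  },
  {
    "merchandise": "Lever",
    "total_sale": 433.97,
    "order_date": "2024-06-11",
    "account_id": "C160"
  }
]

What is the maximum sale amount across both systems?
488.05

Reconcile: "revenue" (store_west) = "total_sale" (store_central) = sale amount

Maximum in store_west: 295.0
Maximum in store_central: 488.05

Overall maximum: max(295.0, 488.05) = 488.05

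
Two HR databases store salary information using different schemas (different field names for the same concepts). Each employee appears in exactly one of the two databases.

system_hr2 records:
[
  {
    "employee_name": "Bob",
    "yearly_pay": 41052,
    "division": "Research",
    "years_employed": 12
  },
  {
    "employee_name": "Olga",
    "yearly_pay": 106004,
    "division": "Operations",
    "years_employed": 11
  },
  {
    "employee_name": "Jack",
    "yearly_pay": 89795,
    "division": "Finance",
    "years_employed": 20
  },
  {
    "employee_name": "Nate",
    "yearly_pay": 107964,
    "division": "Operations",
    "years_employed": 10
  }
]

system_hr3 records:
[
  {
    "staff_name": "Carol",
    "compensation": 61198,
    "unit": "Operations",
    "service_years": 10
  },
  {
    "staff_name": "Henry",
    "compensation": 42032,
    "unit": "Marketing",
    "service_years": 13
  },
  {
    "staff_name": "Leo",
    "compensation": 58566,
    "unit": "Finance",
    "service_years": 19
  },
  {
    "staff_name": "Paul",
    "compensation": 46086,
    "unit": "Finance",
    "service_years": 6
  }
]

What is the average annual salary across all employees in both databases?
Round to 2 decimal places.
69087.13

Schema mapping: "yearly_pay" (system_hr2) = "compensation" (system_hr3) = annual salary

All salaries: [41052, 106004, 89795, 107964, 61198, 42032, 58566, 46086]
Sum: 552697
Count: 8
Average: 552697 / 8 = 69087.13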